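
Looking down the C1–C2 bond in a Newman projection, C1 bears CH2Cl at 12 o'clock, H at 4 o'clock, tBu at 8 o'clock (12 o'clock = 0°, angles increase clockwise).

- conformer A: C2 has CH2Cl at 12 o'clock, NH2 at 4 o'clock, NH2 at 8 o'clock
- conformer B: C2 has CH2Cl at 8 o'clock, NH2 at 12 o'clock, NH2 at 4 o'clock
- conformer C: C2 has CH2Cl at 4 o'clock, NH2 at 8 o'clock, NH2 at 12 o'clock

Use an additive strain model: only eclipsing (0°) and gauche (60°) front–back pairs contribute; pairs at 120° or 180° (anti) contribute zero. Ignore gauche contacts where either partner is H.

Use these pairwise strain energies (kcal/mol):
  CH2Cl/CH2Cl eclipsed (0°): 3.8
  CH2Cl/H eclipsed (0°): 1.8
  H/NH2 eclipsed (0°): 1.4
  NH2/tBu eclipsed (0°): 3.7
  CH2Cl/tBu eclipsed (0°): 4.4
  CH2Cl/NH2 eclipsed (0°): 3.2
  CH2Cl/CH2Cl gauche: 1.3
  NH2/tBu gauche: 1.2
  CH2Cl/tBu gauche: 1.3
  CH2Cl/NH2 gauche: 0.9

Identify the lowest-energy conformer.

C

A is eclipsed. CH2Cl at 0° is eclipsed with CH2Cl at 0° (3.8); H at 120° is eclipsed with NH2 at 120° (1.4); tBu at 240° is eclipsed with NH2 at 240° (3.7). Total 8.9 kcal/mol.
B is eclipsed. CH2Cl at 0° is eclipsed with NH2 at 0° (3.2); H at 120° is eclipsed with NH2 at 120° (1.4); tBu at 240° is eclipsed with CH2Cl at 240° (4.4). Total 9.0 kcal/mol.
C is eclipsed. CH2Cl at 0° is eclipsed with NH2 at 0° (3.2); H at 120° is eclipsed with CH2Cl at 120° (1.8); tBu at 240° is eclipsed with NH2 at 240° (3.7). Total 8.7 kcal/mol.
C has the lowest total (8.7 kcal/mol).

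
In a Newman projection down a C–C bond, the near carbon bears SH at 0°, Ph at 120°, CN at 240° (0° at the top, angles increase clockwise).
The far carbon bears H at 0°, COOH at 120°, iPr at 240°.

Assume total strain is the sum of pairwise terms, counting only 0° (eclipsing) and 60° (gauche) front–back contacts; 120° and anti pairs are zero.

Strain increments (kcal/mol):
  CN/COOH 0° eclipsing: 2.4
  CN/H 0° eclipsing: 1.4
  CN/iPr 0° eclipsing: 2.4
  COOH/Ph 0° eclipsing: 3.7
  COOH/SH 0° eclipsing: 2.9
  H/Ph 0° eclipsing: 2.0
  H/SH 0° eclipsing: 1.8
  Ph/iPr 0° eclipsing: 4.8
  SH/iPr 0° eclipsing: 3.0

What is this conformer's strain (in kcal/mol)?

7.9 kcal/mol

This conformer is eclipsed. SH at 0° is eclipsed with H at 0° (1.8); Ph at 120° is eclipsed with COOH at 120° (3.7); CN at 240° is eclipsed with iPr at 240° (2.4). Total 7.9 kcal/mol.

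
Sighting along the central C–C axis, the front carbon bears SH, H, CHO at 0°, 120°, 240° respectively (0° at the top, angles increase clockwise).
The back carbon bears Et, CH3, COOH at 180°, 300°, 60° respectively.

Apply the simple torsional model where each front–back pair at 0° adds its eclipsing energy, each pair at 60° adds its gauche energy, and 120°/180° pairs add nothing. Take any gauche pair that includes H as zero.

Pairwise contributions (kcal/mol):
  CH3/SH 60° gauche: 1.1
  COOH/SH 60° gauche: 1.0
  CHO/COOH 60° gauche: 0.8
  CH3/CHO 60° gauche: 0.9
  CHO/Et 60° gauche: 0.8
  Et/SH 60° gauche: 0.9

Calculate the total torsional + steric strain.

This conformer is staggered. SH at 0° is gauche with CH3 at 300° (1.1); SH at 0° is gauche with COOH at 60° (1.0); CHO at 240° is gauche with Et at 180° (0.8); CHO at 240° is gauche with CH3 at 300° (0.9). Total 3.8 kcal/mol.

3.8 kcal/mol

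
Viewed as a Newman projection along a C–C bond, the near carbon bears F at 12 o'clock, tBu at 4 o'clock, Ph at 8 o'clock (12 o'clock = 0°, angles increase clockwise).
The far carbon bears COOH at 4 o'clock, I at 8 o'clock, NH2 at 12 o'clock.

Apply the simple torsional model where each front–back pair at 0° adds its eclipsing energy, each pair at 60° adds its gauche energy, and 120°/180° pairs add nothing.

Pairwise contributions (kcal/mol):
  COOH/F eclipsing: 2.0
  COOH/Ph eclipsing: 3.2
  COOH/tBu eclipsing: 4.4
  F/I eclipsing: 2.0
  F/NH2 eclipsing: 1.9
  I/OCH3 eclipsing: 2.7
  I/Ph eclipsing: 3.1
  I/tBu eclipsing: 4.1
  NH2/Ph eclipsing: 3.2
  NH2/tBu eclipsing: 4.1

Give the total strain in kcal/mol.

This conformer (eclipsed): F(0°)/NH2(0°) eclipsed 1.9; tBu(120°)/COOH(120°) eclipsed 4.4; Ph(240°)/I(240°) eclipsed 3.1 → 9.4 kcal/mol.

9.4 kcal/mol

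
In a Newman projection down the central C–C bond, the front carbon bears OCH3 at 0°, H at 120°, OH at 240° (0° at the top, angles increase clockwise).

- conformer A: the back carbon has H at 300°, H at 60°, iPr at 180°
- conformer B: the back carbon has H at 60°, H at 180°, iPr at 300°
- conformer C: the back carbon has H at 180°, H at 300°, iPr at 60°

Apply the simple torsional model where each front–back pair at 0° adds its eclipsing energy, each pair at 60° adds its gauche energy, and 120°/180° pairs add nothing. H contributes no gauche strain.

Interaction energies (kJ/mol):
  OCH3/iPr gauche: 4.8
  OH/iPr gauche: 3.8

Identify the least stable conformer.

B

A (staggered): OH(240°)/iPr(180°) gauche 3.8 → 3.8 kJ/mol.
B (staggered): OCH3(0°)/iPr(300°) gauche 4.8; OH(240°)/iPr(300°) gauche 3.8 → 8.6 kJ/mol.
C (staggered): OCH3(0°)/iPr(60°) gauche 4.8 → 4.8 kJ/mol.
B has the highest total (8.6 kJ/mol).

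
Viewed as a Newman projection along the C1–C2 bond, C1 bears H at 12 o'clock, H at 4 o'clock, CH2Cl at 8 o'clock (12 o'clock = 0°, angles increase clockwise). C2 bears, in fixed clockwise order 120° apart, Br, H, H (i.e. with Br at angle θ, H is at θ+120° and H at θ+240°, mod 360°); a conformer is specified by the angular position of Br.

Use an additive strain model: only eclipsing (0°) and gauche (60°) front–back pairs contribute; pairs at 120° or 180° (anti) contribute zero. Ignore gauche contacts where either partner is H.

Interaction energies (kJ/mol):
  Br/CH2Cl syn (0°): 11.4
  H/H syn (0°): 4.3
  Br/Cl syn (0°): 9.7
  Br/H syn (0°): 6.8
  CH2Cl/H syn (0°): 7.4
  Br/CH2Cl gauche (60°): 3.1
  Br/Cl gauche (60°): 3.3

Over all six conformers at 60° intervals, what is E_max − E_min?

Br at 0° (eclipsed): H–Br eclipsed, H–H eclipsed, CH2Cl–H eclipsed; 6.8 + 4.3 + 7.4 = 18.5 kJ/mol.
Br at 60° (staggered): no non-H gauche contacts → 0.0 kJ/mol.
Br at 120° (eclipsed): H–H eclipsed, H–Br eclipsed, CH2Cl–H eclipsed; 4.3 + 6.8 + 7.4 = 18.5 kJ/mol.
Br at 180° (staggered): CH2Cl–Br gauche; 3.1 = 3.1 kJ/mol.
Br at 240° (eclipsed): H–H eclipsed, H–H eclipsed, CH2Cl–Br eclipsed; 4.3 + 4.3 + 11.4 = 20.0 kJ/mol.
Br at 300° (staggered): CH2Cl–Br gauche; 3.1 = 3.1 kJ/mol.
Max at 240° (20.0 kJ/mol), min at 60° (0.0 kJ/mol); barrier = 20.0 kJ/mol.

20.0 kJ/mol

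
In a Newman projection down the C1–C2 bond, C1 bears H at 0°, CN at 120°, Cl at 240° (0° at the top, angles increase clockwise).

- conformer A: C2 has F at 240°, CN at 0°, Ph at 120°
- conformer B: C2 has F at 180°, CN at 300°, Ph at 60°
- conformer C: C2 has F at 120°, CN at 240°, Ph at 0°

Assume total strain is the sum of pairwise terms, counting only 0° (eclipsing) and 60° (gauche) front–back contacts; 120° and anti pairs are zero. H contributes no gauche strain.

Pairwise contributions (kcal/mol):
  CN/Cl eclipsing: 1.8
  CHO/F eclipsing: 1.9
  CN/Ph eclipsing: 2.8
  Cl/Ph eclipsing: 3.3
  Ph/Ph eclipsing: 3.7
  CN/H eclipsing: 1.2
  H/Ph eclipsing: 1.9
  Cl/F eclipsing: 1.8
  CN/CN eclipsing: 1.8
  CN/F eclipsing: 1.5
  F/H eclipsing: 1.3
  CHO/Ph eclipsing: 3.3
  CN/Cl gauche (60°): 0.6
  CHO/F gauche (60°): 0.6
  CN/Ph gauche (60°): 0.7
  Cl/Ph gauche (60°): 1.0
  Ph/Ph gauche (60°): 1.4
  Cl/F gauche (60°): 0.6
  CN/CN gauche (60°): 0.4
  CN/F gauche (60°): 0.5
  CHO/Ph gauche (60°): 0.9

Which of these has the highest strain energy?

A

A (eclipsed): H(0°)/CN(0°) eclipsed 1.2; CN(120°)/Ph(120°) eclipsed 2.8; Cl(240°)/F(240°) eclipsed 1.8 → 5.8 kcal/mol.
B (staggered): CN(120°)/F(180°) gauche 0.5; CN(120°)/Ph(60°) gauche 0.7; Cl(240°)/F(180°) gauche 0.6; Cl(240°)/CN(300°) gauche 0.6 → 2.4 kcal/mol.
C (eclipsed): H(0°)/Ph(0°) eclipsed 1.9; CN(120°)/F(120°) eclipsed 1.5; Cl(240°)/CN(240°) eclipsed 1.8 → 5.2 kcal/mol.
A has the highest total (5.8 kcal/mol).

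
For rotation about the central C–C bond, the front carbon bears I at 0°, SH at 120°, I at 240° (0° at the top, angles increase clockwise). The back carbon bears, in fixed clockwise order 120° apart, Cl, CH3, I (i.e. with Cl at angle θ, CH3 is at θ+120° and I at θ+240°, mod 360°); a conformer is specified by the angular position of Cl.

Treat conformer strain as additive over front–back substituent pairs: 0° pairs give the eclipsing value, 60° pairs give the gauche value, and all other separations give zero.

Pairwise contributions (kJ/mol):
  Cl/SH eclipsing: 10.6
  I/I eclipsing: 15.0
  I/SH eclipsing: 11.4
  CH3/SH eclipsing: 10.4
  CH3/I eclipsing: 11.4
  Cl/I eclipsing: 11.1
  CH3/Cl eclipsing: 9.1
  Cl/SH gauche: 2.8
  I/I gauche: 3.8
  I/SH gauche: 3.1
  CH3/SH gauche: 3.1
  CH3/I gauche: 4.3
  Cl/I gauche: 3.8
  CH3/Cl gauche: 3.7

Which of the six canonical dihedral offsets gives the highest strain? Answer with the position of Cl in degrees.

Cl at 0° (eclipsed): I(0°)/Cl(0°) eclipsed 11.1; SH(120°)/CH3(120°) eclipsed 10.4; I(240°)/I(240°) eclipsed 15.0 → 36.5 kJ/mol.
Cl at 60° (staggered): I(0°)/Cl(60°) gauche 3.8; I(0°)/I(300°) gauche 3.8; SH(120°)/Cl(60°) gauche 2.8; SH(120°)/CH3(180°) gauche 3.1; I(240°)/CH3(180°) gauche 4.3; I(240°)/I(300°) gauche 3.8 → 21.6 kJ/mol.
Cl at 120° (eclipsed): I(0°)/I(0°) eclipsed 15.0; SH(120°)/Cl(120°) eclipsed 10.6; I(240°)/CH3(240°) eclipsed 11.4 → 37.0 kJ/mol.
Cl at 180° (staggered): I(0°)/CH3(300°) gauche 4.3; I(0°)/I(60°) gauche 3.8; SH(120°)/Cl(180°) gauche 2.8; SH(120°)/I(60°) gauche 3.1; I(240°)/Cl(180°) gauche 3.8; I(240°)/CH3(300°) gauche 4.3 → 22.1 kJ/mol.
Cl at 240° (eclipsed): I(0°)/CH3(0°) eclipsed 11.4; SH(120°)/I(120°) eclipsed 11.4; I(240°)/Cl(240°) eclipsed 11.1 → 33.9 kJ/mol.
Cl at 300° (staggered): I(0°)/Cl(300°) gauche 3.8; I(0°)/CH3(60°) gauche 4.3; SH(120°)/CH3(60°) gauche 3.1; SH(120°)/I(180°) gauche 3.1; I(240°)/Cl(300°) gauche 3.8; I(240°)/I(180°) gauche 3.8 → 21.9 kJ/mol.
The maximum (37.0 kJ/mol) occurs with Cl at 120°.

120°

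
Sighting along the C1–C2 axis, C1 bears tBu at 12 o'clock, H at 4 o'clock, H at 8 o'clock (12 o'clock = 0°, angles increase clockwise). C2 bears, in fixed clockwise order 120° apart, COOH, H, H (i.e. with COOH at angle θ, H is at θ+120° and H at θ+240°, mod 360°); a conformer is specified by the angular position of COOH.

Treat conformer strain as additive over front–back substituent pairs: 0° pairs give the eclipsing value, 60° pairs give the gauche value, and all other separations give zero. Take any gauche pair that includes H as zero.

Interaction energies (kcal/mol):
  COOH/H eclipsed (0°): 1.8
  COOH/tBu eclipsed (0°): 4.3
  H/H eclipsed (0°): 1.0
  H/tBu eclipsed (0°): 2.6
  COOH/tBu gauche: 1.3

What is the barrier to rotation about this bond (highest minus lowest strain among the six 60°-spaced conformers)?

COOH at 0° (eclipsed): tBu(0°)/COOH(0°) eclipsed 4.3; H(120°)/H(120°) eclipsed 1.0; H(240°)/H(240°) eclipsed 1.0 → 6.3 kcal/mol.
COOH at 60° (staggered): tBu(0°)/COOH(60°) gauche 1.3 → 1.3 kcal/mol.
COOH at 120° (eclipsed): tBu(0°)/H(0°) eclipsed 2.6; H(120°)/COOH(120°) eclipsed 1.8; H(240°)/H(240°) eclipsed 1.0 → 5.4 kcal/mol.
COOH at 180° (staggered): no non-H gauche contacts → 0.0 kcal/mol.
COOH at 240° (eclipsed): tBu(0°)/H(0°) eclipsed 2.6; H(120°)/H(120°) eclipsed 1.0; H(240°)/COOH(240°) eclipsed 1.8 → 5.4 kcal/mol.
COOH at 300° (staggered): tBu(0°)/COOH(300°) gauche 1.3 → 1.3 kcal/mol.
Max at 0° (6.3 kcal/mol), min at 180° (0.0 kcal/mol); barrier = 6.3 kcal/mol.

6.3 kcal/mol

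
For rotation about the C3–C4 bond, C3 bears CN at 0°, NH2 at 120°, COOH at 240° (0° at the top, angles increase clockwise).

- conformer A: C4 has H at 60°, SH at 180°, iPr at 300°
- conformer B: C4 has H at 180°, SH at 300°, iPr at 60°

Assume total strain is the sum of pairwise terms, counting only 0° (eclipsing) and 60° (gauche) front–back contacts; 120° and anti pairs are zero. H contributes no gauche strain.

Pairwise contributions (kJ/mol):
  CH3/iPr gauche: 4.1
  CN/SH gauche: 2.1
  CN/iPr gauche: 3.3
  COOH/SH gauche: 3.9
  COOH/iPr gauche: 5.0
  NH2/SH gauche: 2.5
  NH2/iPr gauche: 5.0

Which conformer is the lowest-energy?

A is staggered. CN at 0° is gauche with iPr at 300° (3.3); NH2 at 120° is gauche with SH at 180° (2.5); COOH at 240° is gauche with SH at 180° (3.9); COOH at 240° is gauche with iPr at 300° (5.0). Total 14.7 kJ/mol.
B is staggered. CN at 0° is gauche with SH at 300° (2.1); CN at 0° is gauche with iPr at 60° (3.3); NH2 at 120° is gauche with iPr at 60° (5.0); COOH at 240° is gauche with SH at 300° (3.9). Total 14.3 kJ/mol.
B has the lowest total (14.3 kJ/mol).

B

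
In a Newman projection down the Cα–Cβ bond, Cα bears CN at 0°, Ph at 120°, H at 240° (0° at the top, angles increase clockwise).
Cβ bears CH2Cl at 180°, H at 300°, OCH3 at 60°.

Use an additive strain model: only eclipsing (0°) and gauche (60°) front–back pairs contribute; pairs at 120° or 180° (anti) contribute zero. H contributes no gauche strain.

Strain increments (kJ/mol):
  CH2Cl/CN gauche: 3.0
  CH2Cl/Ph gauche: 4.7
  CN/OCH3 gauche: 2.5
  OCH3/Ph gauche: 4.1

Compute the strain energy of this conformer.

This conformer (staggered): CN–OCH3 gauche, Ph–CH2Cl gauche, Ph–OCH3 gauche; 2.5 + 4.7 + 4.1 = 11.3 kJ/mol.

11.3 kJ/mol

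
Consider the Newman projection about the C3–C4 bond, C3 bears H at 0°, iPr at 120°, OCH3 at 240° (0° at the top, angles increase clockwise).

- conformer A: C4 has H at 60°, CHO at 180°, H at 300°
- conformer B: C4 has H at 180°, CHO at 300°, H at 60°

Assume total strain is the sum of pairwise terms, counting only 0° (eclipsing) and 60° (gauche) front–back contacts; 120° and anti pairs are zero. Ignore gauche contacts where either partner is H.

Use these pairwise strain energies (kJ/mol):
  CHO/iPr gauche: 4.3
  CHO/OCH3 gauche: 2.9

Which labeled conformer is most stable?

A (staggered): iPr(120°)/CHO(180°) gauche 4.3; OCH3(240°)/CHO(180°) gauche 2.9 → 7.2 kJ/mol.
B (staggered): OCH3(240°)/CHO(300°) gauche 2.9 → 2.9 kJ/mol.
B has the lowest total (2.9 kJ/mol).

B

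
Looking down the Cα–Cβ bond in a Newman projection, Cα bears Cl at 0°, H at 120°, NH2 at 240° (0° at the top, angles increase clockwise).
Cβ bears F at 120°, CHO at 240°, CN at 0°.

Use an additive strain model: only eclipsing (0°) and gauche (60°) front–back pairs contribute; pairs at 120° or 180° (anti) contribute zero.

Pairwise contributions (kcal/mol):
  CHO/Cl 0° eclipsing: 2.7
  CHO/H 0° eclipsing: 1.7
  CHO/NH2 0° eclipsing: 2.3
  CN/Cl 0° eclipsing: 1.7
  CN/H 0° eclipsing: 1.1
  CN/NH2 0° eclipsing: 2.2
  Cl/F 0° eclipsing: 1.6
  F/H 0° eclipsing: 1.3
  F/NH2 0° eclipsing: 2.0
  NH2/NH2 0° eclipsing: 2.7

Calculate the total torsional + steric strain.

This conformer (eclipsed): Cl(0°)/CN(0°) eclipsed 1.7; H(120°)/F(120°) eclipsed 1.3; NH2(240°)/CHO(240°) eclipsed 2.3 → 5.3 kcal/mol.

5.3 kcal/mol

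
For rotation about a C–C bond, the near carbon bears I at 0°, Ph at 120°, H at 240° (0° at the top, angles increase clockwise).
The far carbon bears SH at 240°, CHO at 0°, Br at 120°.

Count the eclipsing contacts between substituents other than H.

Non-H eclipsing pairs: I(0°)/CHO(0°); Ph(120°)/Br(120°) — 2 interactions.

2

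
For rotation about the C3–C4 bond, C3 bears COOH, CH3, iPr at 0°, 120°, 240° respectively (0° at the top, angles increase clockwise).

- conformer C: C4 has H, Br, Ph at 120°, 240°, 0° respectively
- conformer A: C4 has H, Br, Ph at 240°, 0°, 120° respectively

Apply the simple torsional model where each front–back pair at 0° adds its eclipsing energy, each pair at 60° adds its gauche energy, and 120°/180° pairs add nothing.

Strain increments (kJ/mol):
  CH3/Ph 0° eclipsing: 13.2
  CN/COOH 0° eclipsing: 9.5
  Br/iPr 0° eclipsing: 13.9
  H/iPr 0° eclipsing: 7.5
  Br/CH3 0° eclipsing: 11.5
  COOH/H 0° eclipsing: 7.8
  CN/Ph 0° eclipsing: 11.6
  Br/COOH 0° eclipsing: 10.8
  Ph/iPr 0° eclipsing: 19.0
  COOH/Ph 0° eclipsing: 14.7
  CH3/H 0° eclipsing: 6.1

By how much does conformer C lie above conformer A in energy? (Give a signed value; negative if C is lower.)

C (eclipsed): COOH(0°)/Ph(0°) eclipsed 14.7; CH3(120°)/H(120°) eclipsed 6.1; iPr(240°)/Br(240°) eclipsed 13.9 → 34.7 kJ/mol.
A (eclipsed): COOH(0°)/Br(0°) eclipsed 10.8; CH3(120°)/Ph(120°) eclipsed 13.2; iPr(240°)/H(240°) eclipsed 7.5 → 31.5 kJ/mol.
E(C) − E(A) = 34.7 − 31.5 = +3.2 kJ/mol.

+3.2 kJ/mol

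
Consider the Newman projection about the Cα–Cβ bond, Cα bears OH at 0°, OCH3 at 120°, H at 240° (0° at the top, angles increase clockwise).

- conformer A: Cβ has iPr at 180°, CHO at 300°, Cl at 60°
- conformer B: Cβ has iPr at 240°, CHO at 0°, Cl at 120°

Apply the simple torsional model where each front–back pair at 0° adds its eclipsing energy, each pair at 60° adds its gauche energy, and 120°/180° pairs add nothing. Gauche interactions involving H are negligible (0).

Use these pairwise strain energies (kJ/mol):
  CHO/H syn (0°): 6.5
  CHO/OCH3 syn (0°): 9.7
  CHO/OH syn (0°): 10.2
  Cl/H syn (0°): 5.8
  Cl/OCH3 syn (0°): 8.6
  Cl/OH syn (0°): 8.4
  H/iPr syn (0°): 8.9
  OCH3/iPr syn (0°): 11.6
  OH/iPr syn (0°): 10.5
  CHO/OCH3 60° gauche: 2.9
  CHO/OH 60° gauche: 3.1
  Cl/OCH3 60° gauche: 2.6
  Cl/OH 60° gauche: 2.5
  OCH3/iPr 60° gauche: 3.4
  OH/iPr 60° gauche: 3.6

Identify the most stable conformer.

A

A is staggered. OH at 0° is gauche with CHO at 300° (3.1); OH at 0° is gauche with Cl at 60° (2.5); OCH3 at 120° is gauche with iPr at 180° (3.4); OCH3 at 120° is gauche with Cl at 60° (2.6). Total 11.6 kJ/mol.
B is eclipsed. OH at 0° is eclipsed with CHO at 0° (10.2); OCH3 at 120° is eclipsed with Cl at 120° (8.6); H at 240° is eclipsed with iPr at 240° (8.9). Total 27.7 kJ/mol.
A has the lowest total (11.6 kJ/mol).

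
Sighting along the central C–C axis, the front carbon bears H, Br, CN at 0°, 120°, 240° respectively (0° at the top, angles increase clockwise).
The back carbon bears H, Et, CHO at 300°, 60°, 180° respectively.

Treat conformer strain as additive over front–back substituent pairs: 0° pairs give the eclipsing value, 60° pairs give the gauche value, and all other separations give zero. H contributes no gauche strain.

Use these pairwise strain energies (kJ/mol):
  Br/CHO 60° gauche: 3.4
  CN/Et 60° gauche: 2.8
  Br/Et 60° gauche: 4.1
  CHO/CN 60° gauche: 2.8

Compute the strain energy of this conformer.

10.3 kJ/mol

This conformer (staggered): Br–Et gauche, Br–CHO gauche, CN–CHO gauche; 4.1 + 3.4 + 2.8 = 10.3 kJ/mol.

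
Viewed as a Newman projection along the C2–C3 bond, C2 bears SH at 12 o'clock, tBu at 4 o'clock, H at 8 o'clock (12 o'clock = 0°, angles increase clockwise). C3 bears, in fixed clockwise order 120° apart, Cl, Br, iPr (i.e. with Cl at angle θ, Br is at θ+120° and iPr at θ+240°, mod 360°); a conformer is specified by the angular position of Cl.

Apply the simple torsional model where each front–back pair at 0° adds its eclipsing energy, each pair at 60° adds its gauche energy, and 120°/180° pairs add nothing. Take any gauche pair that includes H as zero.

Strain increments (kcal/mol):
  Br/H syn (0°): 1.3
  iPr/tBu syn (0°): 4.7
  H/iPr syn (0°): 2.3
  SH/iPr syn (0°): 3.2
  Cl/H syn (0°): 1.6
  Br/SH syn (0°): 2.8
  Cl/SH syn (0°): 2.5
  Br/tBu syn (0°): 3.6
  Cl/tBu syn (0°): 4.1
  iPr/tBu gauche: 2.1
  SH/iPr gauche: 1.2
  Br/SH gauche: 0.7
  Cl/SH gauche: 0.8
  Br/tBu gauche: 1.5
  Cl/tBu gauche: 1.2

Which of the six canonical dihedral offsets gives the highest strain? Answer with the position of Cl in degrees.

240°

Cl at 0° (eclipsed): SH–Cl eclipsed, tBu–Br eclipsed, H–iPr eclipsed; 2.5 + 3.6 + 2.3 = 8.4 kcal/mol.
Cl at 60° (staggered): SH–Cl gauche, SH–iPr gauche, tBu–Cl gauche, tBu–Br gauche; 0.8 + 1.2 + 1.2 + 1.5 = 4.7 kcal/mol.
Cl at 120° (eclipsed): SH–iPr eclipsed, tBu–Cl eclipsed, H–Br eclipsed; 3.2 + 4.1 + 1.3 = 8.6 kcal/mol.
Cl at 180° (staggered): SH–Br gauche, SH–iPr gauche, tBu–Cl gauche, tBu–iPr gauche; 0.7 + 1.2 + 1.2 + 2.1 = 5.2 kcal/mol.
Cl at 240° (eclipsed): SH–Br eclipsed, tBu–iPr eclipsed, H–Cl eclipsed; 2.8 + 4.7 + 1.6 = 9.1 kcal/mol.
Cl at 300° (staggered): SH–Cl gauche, SH–Br gauche, tBu–Br gauche, tBu–iPr gauche; 0.8 + 0.7 + 1.5 + 2.1 = 5.1 kcal/mol.
The maximum (9.1 kcal/mol) occurs with Cl at 240°.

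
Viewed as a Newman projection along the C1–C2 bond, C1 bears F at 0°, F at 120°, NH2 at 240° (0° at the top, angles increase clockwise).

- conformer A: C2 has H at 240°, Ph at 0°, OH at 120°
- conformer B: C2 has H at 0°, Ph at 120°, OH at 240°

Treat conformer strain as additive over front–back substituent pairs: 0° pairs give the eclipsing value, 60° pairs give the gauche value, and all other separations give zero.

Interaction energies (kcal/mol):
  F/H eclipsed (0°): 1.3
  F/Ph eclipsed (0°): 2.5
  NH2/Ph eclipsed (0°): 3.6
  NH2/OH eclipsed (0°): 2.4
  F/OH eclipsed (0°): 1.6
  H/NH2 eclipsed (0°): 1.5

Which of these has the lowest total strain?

A (eclipsed): F(0°)/Ph(0°) eclipsed 2.5; F(120°)/OH(120°) eclipsed 1.6; NH2(240°)/H(240°) eclipsed 1.5 → 5.6 kcal/mol.
B (eclipsed): F(0°)/H(0°) eclipsed 1.3; F(120°)/Ph(120°) eclipsed 2.5; NH2(240°)/OH(240°) eclipsed 2.4 → 6.2 kcal/mol.
A has the lowest total (5.6 kcal/mol).

A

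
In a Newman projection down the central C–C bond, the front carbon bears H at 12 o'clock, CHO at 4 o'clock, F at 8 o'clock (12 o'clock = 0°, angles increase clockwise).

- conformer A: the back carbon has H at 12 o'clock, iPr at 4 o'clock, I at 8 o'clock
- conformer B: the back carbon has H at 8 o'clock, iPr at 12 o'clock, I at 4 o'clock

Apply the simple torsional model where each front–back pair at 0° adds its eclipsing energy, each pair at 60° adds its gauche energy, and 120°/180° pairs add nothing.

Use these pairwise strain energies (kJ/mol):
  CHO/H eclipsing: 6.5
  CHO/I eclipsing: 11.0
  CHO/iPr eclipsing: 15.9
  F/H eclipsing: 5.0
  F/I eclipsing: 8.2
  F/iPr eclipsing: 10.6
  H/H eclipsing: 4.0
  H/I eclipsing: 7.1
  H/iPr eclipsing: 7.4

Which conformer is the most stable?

A is eclipsed. H at 0° is eclipsed with H at 0° (4.0); CHO at 120° is eclipsed with iPr at 120° (15.9); F at 240° is eclipsed with I at 240° (8.2). Total 28.1 kJ/mol.
B is eclipsed. H at 0° is eclipsed with iPr at 0° (7.4); CHO at 120° is eclipsed with I at 120° (11.0); F at 240° is eclipsed with H at 240° (5.0). Total 23.4 kJ/mol.
B has the lowest total (23.4 kJ/mol).

B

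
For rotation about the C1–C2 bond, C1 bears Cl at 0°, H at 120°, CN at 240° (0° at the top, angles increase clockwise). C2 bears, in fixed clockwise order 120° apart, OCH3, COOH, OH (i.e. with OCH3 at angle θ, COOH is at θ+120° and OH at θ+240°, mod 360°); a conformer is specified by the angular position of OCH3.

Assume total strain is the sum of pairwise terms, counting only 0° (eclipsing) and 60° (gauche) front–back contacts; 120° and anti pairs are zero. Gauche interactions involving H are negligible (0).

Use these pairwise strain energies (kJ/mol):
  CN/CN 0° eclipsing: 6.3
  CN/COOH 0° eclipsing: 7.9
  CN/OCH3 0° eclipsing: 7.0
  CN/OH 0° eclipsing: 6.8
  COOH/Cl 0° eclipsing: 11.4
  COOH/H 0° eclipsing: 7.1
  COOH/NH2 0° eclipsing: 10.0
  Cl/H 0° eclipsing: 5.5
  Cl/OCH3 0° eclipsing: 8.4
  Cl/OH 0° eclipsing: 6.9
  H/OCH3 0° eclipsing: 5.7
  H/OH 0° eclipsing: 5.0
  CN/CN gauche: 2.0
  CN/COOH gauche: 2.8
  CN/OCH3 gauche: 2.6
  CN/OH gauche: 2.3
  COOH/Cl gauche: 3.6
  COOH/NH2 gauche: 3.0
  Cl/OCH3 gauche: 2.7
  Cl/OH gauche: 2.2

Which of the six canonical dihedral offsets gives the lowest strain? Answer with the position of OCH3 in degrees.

60°

OCH3 at 0° (eclipsed): Cl(0°)/OCH3(0°) eclipsed 8.4; H(120°)/COOH(120°) eclipsed 7.1; CN(240°)/OH(240°) eclipsed 6.8 → 22.3 kJ/mol.
OCH3 at 60° (staggered): Cl(0°)/OCH3(60°) gauche 2.7; Cl(0°)/OH(300°) gauche 2.2; CN(240°)/COOH(180°) gauche 2.8; CN(240°)/OH(300°) gauche 2.3 → 10.0 kJ/mol.
OCH3 at 120° (eclipsed): Cl(0°)/OH(0°) eclipsed 6.9; H(120°)/OCH3(120°) eclipsed 5.7; CN(240°)/COOH(240°) eclipsed 7.9 → 20.5 kJ/mol.
OCH3 at 180° (staggered): Cl(0°)/COOH(300°) gauche 3.6; Cl(0°)/OH(60°) gauche 2.2; CN(240°)/OCH3(180°) gauche 2.6; CN(240°)/COOH(300°) gauche 2.8 → 11.2 kJ/mol.
OCH3 at 240° (eclipsed): Cl(0°)/COOH(0°) eclipsed 11.4; H(120°)/OH(120°) eclipsed 5.0; CN(240°)/OCH3(240°) eclipsed 7.0 → 23.4 kJ/mol.
OCH3 at 300° (staggered): Cl(0°)/OCH3(300°) gauche 2.7; Cl(0°)/COOH(60°) gauche 3.6; CN(240°)/OCH3(300°) gauche 2.6; CN(240°)/OH(180°) gauche 2.3 → 11.2 kJ/mol.
The minimum (10.0 kJ/mol) occurs with OCH3 at 60°.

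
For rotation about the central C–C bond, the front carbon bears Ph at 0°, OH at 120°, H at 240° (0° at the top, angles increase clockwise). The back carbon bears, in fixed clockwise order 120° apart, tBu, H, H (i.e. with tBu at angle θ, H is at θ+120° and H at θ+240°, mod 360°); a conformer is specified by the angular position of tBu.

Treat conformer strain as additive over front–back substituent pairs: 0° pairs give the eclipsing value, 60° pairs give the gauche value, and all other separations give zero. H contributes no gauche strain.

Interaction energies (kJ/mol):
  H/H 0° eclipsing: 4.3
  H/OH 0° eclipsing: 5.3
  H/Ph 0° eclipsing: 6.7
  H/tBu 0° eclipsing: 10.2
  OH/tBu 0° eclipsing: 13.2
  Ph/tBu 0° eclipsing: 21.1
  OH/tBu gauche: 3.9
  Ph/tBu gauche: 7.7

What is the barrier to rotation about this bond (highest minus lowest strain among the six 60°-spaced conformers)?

26.8 kJ/mol

tBu at 0° (eclipsed): Ph–tBu eclipsed, OH–H eclipsed, H–H eclipsed; 21.1 + 5.3 + 4.3 = 30.7 kJ/mol.
tBu at 60° (staggered): Ph–tBu gauche, OH–tBu gauche; 7.7 + 3.9 = 11.6 kJ/mol.
tBu at 120° (eclipsed): Ph–H eclipsed, OH–tBu eclipsed, H–H eclipsed; 6.7 + 13.2 + 4.3 = 24.2 kJ/mol.
tBu at 180° (staggered): OH–tBu gauche; 3.9 = 3.9 kJ/mol.
tBu at 240° (eclipsed): Ph–H eclipsed, OH–H eclipsed, H–tBu eclipsed; 6.7 + 5.3 + 10.2 = 22.2 kJ/mol.
tBu at 300° (staggered): Ph–tBu gauche; 7.7 = 7.7 kJ/mol.
Max at 0° (30.7 kJ/mol), min at 180° (3.9 kJ/mol); barrier = 26.8 kJ/mol.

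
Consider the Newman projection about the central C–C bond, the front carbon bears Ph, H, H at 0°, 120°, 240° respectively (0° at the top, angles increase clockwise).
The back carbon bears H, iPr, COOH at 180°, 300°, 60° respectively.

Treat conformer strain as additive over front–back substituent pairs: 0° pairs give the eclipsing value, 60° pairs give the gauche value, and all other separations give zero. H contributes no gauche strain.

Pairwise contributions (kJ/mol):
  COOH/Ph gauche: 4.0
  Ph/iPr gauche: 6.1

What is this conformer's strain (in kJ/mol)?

This conformer (staggered): Ph–iPr gauche, Ph–COOH gauche; 6.1 + 4.0 = 10.1 kJ/mol.

10.1 kJ/mol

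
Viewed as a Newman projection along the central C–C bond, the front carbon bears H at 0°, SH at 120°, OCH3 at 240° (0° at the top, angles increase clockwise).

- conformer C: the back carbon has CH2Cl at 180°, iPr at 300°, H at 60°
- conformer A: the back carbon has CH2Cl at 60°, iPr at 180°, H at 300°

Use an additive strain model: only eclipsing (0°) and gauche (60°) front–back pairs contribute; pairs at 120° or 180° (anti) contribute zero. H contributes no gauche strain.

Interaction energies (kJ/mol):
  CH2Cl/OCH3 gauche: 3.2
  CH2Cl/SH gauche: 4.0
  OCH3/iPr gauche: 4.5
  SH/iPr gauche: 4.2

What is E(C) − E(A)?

-1.0 kJ/mol

C is staggered. SH at 120° is gauche with CH2Cl at 180° (4.0); OCH3 at 240° is gauche with CH2Cl at 180° (3.2); OCH3 at 240° is gauche with iPr at 300° (4.5). Total 11.7 kJ/mol.
A is staggered. SH at 120° is gauche with CH2Cl at 60° (4.0); SH at 120° is gauche with iPr at 180° (4.2); OCH3 at 240° is gauche with iPr at 180° (4.5). Total 12.7 kJ/mol.
E(C) − E(A) = 11.7 − 12.7 = -1.0 kJ/mol.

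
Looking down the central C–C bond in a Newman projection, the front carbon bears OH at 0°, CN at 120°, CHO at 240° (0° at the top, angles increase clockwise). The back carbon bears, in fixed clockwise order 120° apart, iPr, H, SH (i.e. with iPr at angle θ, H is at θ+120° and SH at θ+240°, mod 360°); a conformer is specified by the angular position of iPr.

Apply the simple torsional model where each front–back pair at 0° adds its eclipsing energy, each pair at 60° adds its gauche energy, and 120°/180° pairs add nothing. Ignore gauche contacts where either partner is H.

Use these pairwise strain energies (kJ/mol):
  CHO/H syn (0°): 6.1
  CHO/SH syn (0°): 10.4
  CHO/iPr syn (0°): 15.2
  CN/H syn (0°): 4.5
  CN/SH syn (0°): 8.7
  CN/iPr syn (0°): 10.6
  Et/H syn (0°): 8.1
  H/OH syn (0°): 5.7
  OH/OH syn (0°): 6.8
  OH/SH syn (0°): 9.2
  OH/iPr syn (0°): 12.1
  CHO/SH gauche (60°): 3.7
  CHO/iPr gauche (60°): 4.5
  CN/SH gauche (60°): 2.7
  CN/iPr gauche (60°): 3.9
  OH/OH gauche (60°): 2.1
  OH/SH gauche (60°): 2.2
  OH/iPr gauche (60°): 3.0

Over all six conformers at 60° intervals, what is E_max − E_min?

iPr at 0° is eclipsed. OH at 0° is eclipsed with iPr at 0° (12.1); CN at 120° is eclipsed with H at 120° (4.5); CHO at 240° is eclipsed with SH at 240° (10.4). Total 27.0 kJ/mol.
iPr at 60° is staggered. OH at 0° is gauche with iPr at 60° (3.0); OH at 0° is gauche with SH at 300° (2.2); CN at 120° is gauche with iPr at 60° (3.9); CHO at 240° is gauche with SH at 300° (3.7). Total 12.8 kJ/mol.
iPr at 120° is eclipsed. OH at 0° is eclipsed with SH at 0° (9.2); CN at 120° is eclipsed with iPr at 120° (10.6); CHO at 240° is eclipsed with H at 240° (6.1). Total 25.9 kJ/mol.
iPr at 180° is staggered. OH at 0° is gauche with SH at 60° (2.2); CN at 120° is gauche with iPr at 180° (3.9); CN at 120° is gauche with SH at 60° (2.7); CHO at 240° is gauche with iPr at 180° (4.5). Total 13.3 kJ/mol.
iPr at 240° is eclipsed. OH at 0° is eclipsed with H at 0° (5.7); CN at 120° is eclipsed with SH at 120° (8.7); CHO at 240° is eclipsed with iPr at 240° (15.2). Total 29.6 kJ/mol.
iPr at 300° is staggered. OH at 0° is gauche with iPr at 300° (3.0); CN at 120° is gauche with SH at 180° (2.7); CHO at 240° is gauche with iPr at 300° (4.5); CHO at 240° is gauche with SH at 180° (3.7). Total 13.9 kJ/mol.
Max at 240° (29.6 kJ/mol), min at 60° (12.8 kJ/mol); barrier = 16.8 kJ/mol.

16.8 kJ/mol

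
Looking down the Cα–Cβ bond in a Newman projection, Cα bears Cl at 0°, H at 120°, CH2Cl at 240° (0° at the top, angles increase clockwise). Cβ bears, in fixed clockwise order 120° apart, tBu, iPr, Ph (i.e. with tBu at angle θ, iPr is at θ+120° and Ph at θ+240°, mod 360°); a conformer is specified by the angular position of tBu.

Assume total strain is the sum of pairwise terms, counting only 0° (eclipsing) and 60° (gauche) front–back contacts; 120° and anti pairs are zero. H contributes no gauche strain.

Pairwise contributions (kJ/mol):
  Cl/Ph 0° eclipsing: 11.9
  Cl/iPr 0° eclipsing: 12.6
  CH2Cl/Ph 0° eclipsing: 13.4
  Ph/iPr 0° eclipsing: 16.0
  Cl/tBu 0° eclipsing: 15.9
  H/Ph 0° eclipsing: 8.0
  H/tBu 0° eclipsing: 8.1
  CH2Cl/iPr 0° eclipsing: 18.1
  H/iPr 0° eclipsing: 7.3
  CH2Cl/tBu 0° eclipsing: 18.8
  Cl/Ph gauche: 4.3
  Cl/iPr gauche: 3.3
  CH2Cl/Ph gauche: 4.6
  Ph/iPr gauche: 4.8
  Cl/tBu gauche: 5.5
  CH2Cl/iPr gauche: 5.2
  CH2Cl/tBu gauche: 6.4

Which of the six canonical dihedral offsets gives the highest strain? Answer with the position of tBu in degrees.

240°

tBu at 0° (eclipsed): Cl–tBu eclipsed, H–iPr eclipsed, CH2Cl–Ph eclipsed; 15.9 + 7.3 + 13.4 = 36.6 kJ/mol.
tBu at 60° (staggered): Cl–tBu gauche, Cl–Ph gauche, CH2Cl–iPr gauche, CH2Cl–Ph gauche; 5.5 + 4.3 + 5.2 + 4.6 = 19.6 kJ/mol.
tBu at 120° (eclipsed): Cl–Ph eclipsed, H–tBu eclipsed, CH2Cl–iPr eclipsed; 11.9 + 8.1 + 18.1 = 38.1 kJ/mol.
tBu at 180° (staggered): Cl–iPr gauche, Cl–Ph gauche, CH2Cl–tBu gauche, CH2Cl–iPr gauche; 3.3 + 4.3 + 6.4 + 5.2 = 19.2 kJ/mol.
tBu at 240° (eclipsed): Cl–iPr eclipsed, H–Ph eclipsed, CH2Cl–tBu eclipsed; 12.6 + 8.0 + 18.8 = 39.4 kJ/mol.
tBu at 300° (staggered): Cl–tBu gauche, Cl–iPr gauche, CH2Cl–tBu gauche, CH2Cl–Ph gauche; 5.5 + 3.3 + 6.4 + 4.6 = 19.8 kJ/mol.
The maximum (39.4 kJ/mol) occurs with tBu at 240°.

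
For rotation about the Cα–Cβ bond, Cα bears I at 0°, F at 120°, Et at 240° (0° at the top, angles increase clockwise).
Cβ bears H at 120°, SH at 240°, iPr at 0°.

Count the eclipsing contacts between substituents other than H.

Non-H eclipsing pairs: I(0°)/iPr(0°); Et(240°)/SH(240°) — 2 interactions.

2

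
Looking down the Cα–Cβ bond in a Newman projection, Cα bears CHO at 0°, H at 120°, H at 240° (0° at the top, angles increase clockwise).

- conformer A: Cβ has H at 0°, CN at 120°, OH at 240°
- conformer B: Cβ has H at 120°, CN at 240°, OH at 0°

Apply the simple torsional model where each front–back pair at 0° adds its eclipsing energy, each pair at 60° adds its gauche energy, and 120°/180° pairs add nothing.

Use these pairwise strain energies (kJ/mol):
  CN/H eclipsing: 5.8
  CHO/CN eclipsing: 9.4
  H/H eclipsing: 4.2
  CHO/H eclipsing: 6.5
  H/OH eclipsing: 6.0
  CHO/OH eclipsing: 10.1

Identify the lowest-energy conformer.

A

A (eclipsed): CHO–H eclipsed, H–CN eclipsed, H–OH eclipsed; 6.5 + 5.8 + 6.0 = 18.3 kJ/mol.
B (eclipsed): CHO–OH eclipsed, H–H eclipsed, H–CN eclipsed; 10.1 + 4.2 + 5.8 = 20.1 kJ/mol.
A has the lowest total (18.3 kJ/mol).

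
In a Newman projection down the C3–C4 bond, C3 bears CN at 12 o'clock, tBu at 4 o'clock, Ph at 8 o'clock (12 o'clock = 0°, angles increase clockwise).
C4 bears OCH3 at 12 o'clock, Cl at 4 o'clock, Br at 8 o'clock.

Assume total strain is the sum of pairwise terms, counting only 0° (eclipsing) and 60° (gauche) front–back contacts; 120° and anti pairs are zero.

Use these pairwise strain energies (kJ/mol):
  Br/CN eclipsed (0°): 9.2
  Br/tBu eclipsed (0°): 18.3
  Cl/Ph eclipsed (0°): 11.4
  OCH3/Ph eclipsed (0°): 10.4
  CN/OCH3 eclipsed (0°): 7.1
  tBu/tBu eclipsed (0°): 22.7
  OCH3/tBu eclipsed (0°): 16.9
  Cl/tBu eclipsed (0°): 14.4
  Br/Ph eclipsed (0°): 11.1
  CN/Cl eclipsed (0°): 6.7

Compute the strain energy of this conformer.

This conformer (eclipsed): CN(0°)/OCH3(0°) eclipsed 7.1; tBu(120°)/Cl(120°) eclipsed 14.4; Ph(240°)/Br(240°) eclipsed 11.1 → 32.6 kJ/mol.

32.6 kJ/mol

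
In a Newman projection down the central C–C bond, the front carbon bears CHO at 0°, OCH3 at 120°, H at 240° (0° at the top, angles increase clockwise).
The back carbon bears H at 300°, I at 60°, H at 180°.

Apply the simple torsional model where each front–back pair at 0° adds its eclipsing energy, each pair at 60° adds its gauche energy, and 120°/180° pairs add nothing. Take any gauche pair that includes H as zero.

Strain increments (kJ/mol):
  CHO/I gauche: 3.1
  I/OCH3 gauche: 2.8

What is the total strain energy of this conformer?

This conformer (staggered): CHO(0°)/I(60°) gauche 3.1; OCH3(120°)/I(60°) gauche 2.8 → 5.9 kJ/mol.

5.9 kJ/mol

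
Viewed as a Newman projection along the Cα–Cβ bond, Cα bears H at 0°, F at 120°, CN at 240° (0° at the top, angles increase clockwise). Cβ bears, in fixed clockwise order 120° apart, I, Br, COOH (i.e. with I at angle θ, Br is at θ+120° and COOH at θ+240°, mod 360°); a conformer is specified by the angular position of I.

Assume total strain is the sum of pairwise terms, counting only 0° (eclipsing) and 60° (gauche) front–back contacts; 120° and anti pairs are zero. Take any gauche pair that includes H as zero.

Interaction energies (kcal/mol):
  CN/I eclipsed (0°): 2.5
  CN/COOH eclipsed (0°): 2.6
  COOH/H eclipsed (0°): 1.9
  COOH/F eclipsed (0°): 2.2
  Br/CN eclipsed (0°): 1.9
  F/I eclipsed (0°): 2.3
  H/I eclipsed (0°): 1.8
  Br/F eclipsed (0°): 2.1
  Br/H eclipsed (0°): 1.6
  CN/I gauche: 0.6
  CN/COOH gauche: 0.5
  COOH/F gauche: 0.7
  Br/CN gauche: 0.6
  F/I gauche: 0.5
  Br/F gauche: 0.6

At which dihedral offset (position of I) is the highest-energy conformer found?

I at 0° (eclipsed): H–I eclipsed, F–Br eclipsed, CN–COOH eclipsed; 1.8 + 2.1 + 2.6 = 6.5 kcal/mol.
I at 60° (staggered): F–I gauche, F–Br gauche, CN–Br gauche, CN–COOH gauche; 0.5 + 0.6 + 0.6 + 0.5 = 2.2 kcal/mol.
I at 120° (eclipsed): H–COOH eclipsed, F–I eclipsed, CN–Br eclipsed; 1.9 + 2.3 + 1.9 = 6.1 kcal/mol.
I at 180° (staggered): F–I gauche, F–COOH gauche, CN–I gauche, CN–Br gauche; 0.5 + 0.7 + 0.6 + 0.6 = 2.4 kcal/mol.
I at 240° (eclipsed): H–Br eclipsed, F–COOH eclipsed, CN–I eclipsed; 1.6 + 2.2 + 2.5 = 6.3 kcal/mol.
I at 300° (staggered): F–Br gauche, F–COOH gauche, CN–I gauche, CN–COOH gauche; 0.6 + 0.7 + 0.6 + 0.5 = 2.4 kcal/mol.
The maximum (6.5 kcal/mol) occurs with I at 0°.

0°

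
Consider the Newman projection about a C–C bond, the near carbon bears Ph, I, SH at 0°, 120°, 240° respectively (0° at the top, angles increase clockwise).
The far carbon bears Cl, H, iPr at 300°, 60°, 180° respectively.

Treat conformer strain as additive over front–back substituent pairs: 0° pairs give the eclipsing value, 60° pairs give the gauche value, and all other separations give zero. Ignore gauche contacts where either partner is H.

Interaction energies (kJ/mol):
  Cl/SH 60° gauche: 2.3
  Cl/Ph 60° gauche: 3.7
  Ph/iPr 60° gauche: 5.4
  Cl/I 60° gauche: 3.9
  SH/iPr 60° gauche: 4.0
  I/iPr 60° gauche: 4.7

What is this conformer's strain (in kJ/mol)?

14.7 kJ/mol

This conformer (staggered): Ph–Cl gauche, I–iPr gauche, SH–Cl gauche, SH–iPr gauche; 3.7 + 4.7 + 2.3 + 4.0 = 14.7 kJ/mol.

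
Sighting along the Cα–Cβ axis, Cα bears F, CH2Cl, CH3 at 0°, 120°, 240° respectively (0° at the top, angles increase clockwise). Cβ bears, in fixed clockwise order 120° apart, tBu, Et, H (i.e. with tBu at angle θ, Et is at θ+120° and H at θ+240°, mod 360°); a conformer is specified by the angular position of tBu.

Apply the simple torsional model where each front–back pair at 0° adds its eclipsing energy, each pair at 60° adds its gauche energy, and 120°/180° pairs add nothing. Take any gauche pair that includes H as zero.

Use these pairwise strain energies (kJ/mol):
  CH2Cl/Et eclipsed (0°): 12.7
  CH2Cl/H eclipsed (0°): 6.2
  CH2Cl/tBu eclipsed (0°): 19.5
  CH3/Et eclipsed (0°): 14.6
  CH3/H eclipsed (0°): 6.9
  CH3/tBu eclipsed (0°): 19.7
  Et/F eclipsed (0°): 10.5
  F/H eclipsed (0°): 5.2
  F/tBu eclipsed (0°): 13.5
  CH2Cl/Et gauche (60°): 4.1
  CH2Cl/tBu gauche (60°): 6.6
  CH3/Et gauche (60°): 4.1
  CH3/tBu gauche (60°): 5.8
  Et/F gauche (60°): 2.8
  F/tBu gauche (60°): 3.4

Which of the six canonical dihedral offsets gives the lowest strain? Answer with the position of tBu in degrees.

300°

tBu at 0° (eclipsed): F(0°)/tBu(0°) eclipsed 13.5; CH2Cl(120°)/Et(120°) eclipsed 12.7; CH3(240°)/H(240°) eclipsed 6.9 → 33.1 kJ/mol.
tBu at 60° (staggered): F(0°)/tBu(60°) gauche 3.4; CH2Cl(120°)/tBu(60°) gauche 6.6; CH2Cl(120°)/Et(180°) gauche 4.1; CH3(240°)/Et(180°) gauche 4.1 → 18.2 kJ/mol.
tBu at 120° (eclipsed): F(0°)/H(0°) eclipsed 5.2; CH2Cl(120°)/tBu(120°) eclipsed 19.5; CH3(240°)/Et(240°) eclipsed 14.6 → 39.3 kJ/mol.
tBu at 180° (staggered): F(0°)/Et(300°) gauche 2.8; CH2Cl(120°)/tBu(180°) gauche 6.6; CH3(240°)/tBu(180°) gauche 5.8; CH3(240°)/Et(300°) gauche 4.1 → 19.3 kJ/mol.
tBu at 240° (eclipsed): F(0°)/Et(0°) eclipsed 10.5; CH2Cl(120°)/H(120°) eclipsed 6.2; CH3(240°)/tBu(240°) eclipsed 19.7 → 36.4 kJ/mol.
tBu at 300° (staggered): F(0°)/tBu(300°) gauche 3.4; F(0°)/Et(60°) gauche 2.8; CH2Cl(120°)/Et(60°) gauche 4.1; CH3(240°)/tBu(300°) gauche 5.8 → 16.1 kJ/mol.
The minimum (16.1 kJ/mol) occurs with tBu at 300°.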